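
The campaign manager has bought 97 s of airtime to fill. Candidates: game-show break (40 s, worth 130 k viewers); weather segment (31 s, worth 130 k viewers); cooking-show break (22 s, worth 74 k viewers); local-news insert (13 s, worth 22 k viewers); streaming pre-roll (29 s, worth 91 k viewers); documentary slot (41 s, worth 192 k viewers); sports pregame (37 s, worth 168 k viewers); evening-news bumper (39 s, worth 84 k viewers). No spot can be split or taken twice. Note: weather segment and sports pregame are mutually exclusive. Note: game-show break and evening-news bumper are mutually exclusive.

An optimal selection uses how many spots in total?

3

Optimal total is 396.
One optimal bundle: weather segment + cooking-show break + documentary slot (94 s).
Any selection reaching 396 contains exactly 3 spots.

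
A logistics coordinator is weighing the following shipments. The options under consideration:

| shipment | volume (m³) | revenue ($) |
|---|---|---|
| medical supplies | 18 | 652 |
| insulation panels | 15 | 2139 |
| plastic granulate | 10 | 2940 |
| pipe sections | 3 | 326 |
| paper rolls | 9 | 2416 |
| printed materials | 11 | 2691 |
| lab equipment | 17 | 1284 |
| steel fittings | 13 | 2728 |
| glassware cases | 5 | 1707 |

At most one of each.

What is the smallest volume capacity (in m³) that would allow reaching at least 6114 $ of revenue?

24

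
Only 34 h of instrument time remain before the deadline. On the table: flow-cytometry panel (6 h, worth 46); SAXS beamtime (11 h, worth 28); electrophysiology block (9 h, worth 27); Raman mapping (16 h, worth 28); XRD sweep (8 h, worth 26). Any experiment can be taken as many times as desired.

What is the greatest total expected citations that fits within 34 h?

By expected citations per h: flow-cytometry panel 7.67, XRD sweep 3.25, electrophysiology block 3.00 lead.
5×flow-cytometry panel uses 30 of the 34 h and totals 230.

230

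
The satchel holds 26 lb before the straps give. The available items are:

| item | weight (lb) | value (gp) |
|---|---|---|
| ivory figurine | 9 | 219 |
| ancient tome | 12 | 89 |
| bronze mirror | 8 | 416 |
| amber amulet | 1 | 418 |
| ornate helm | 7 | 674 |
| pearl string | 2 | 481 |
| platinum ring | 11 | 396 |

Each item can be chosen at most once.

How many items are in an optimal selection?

Optimal total is 1989.
bronze mirror + amber amulet + ornate helm + pearl string hits 1989 at 18 lb.
All optima have 4 items.

4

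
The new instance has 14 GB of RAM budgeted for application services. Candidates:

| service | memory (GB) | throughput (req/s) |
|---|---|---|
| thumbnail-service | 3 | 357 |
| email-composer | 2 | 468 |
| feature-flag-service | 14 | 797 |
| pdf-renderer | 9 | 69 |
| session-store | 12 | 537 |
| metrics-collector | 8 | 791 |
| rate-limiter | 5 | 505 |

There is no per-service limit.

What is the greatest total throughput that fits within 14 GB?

The ratio ordering already packs tightly: 7×email-composer, 14 GB, 3276.
Every other selection either busts 14 GB or fails to beat 3276.

3276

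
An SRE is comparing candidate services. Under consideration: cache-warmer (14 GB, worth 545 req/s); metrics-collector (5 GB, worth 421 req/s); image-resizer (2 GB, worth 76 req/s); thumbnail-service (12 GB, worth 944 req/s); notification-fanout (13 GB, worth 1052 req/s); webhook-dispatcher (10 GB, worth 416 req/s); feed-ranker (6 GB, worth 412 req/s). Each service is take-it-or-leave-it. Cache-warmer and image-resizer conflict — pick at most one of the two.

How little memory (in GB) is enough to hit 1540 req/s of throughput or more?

20

Need the lightest bundle worth ≥ 1540.
Taking metrics-collector + image-resizer + notification-fanout gives 1549 (≥ 1540) for 20 GB.
No combination under 20 GB hits 1540.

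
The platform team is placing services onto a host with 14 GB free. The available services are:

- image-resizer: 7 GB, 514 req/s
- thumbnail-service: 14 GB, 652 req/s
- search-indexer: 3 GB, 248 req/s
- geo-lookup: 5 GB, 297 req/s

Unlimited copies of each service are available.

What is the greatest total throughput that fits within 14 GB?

1041

By throughput per GB: search-indexer 82.67, image-resizer 73.43, geo-lookup 59.40, thumbnail-service 46.57 lead.
Filling by ratio: 4×search-indexer for 992, with 2 GB left unused.
Dropping search-indexer frees 3 GB; slotting in geo-lookup (5 GB) lifts the total to 1041 at 14 GB.
No other feasible combination exceeds 1041.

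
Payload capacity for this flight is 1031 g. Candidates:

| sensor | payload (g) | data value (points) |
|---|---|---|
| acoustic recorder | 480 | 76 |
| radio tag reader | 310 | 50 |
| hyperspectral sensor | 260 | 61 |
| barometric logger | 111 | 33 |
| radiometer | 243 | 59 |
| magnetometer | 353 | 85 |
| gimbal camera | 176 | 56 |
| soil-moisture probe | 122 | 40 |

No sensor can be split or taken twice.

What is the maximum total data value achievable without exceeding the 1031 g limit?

275

Greedy by ratio would take barometric logger + radiometer + magnetometer + gimbal camera + soil-moisture probe: 1005 g used, total 273.
The 243 g tied up in radiometer is better spent on hyperspectral sensor — total rises to 275 (1022 g).
No other feasible combination exceeds 275.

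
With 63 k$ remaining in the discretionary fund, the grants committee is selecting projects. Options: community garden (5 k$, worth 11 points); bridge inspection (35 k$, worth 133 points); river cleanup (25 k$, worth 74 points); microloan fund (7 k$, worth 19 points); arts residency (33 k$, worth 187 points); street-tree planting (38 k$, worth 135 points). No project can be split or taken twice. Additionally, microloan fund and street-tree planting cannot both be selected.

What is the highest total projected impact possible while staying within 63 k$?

272

Best packing: community garden + river cleanup + arts residency — 63 k$, 272 total.
The closest alternative, river cleanup + arts residency, reaches only 261.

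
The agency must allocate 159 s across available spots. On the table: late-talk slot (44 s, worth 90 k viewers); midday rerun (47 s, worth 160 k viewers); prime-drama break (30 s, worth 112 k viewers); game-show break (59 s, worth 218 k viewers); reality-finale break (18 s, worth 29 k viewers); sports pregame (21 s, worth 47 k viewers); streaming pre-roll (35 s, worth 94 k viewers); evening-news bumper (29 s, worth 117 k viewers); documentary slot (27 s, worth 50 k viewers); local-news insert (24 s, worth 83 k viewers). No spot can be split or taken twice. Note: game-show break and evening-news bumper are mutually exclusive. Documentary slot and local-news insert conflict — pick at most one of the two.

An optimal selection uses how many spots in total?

Optimal total is 537.
For example midday rerun + prime-drama break + game-show break + sports pregame achieves it, using 157 s.
Every optimal selection uses 4 spots.

4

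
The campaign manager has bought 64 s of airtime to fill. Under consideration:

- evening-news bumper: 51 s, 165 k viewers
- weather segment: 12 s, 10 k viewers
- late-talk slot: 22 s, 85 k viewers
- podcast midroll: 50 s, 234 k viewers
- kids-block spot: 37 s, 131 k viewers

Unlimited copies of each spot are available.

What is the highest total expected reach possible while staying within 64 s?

Weather segment + podcast midroll uses 62 of the 64 s and totals 244.

244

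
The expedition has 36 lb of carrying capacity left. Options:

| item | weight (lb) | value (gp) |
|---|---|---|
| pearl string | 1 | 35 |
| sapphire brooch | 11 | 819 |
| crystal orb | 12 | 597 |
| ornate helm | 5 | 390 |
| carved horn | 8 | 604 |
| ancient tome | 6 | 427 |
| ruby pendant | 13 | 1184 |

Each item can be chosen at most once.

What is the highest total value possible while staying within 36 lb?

Greedy by ratio would take pearl string + ornate helm + carved horn + ancient tome + ruby pendant: 33 lb used, total 2640.
Dropping carved horn frees 8 lb; slotting in sapphire brooch (11 lb) lifts the total to 2855 at 36 lb.

2855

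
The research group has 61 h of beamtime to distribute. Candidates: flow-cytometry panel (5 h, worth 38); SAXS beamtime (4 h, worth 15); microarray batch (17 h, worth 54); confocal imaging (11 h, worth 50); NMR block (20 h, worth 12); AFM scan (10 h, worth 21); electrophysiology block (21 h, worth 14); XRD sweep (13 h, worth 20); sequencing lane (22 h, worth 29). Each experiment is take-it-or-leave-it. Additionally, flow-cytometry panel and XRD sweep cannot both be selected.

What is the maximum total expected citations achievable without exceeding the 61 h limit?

Taking flow-cytometry panel + SAXS beamtime + microarray batch + confocal imaging + sequencing lane: 59 h used, 186 in expected citations.
Runner-up flow-cytometry panel + SAXS beamtime + microarray batch + confocal imaging + AFM scan tops out at 178.

186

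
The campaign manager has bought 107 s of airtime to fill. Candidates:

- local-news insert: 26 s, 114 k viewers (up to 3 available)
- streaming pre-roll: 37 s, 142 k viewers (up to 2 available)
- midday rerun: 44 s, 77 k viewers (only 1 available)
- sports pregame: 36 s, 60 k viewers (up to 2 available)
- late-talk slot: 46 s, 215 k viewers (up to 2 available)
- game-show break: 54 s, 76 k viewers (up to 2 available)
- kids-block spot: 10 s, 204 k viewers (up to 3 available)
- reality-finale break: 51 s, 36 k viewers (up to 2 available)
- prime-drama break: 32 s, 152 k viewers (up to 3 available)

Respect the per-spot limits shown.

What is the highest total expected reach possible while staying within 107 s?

941

A density-first pass picks 3×kids-block spot + 2×prime-drama break — 916 at 94 s.
Dropping 2×prime-drama break frees 64 s; slotting in local-news insert + late-talk slot (72 s) lifts the total to 941 at 102 s.
Every other selection either busts 107 s or exceeds an availability limit or fails to beat 941.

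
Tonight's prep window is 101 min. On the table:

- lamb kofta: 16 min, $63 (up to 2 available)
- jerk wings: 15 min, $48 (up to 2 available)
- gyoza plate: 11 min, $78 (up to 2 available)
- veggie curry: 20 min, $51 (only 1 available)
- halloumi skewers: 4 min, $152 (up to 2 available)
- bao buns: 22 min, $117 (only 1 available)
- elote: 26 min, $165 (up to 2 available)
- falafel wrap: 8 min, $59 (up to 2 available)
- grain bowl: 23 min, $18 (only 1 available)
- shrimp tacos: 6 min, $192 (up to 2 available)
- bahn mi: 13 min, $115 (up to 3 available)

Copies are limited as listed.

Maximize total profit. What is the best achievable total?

The ratio heuristic lands on 2×gyoza plate + 2×halloumi skewers + 2×falafel wrap + 2×shrimp tacos + 3×bahn mi (1307) but leaves 4 min idle.
Replace 2×gyoza plate with elote: the trade gains 9 net, giving 1316 at 101 min.

1316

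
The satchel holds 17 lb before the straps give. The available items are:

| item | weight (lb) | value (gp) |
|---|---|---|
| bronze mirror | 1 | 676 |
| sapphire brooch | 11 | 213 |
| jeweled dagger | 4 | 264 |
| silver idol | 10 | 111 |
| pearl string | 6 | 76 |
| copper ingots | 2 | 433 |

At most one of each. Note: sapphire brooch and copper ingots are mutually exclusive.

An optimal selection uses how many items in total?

Optimal total is 1484.
bronze mirror + jeweled dagger + silver idol + copper ingots hits 1484 at 17 lb.
Every optimal selection uses 4 items.

4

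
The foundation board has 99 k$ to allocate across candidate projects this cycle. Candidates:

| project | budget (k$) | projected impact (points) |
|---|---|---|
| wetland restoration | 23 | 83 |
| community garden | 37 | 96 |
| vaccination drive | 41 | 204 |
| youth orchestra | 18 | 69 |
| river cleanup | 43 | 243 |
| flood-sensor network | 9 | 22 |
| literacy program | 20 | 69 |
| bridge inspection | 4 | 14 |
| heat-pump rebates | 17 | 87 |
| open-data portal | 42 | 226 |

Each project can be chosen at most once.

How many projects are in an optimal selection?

4

Best achievable projected impact is 505.
One optimal bundle: river cleanup + flood-sensor network + bridge inspection + open-data portal (98 k$).
Any selection reaching 505 contains exactly 4 projects.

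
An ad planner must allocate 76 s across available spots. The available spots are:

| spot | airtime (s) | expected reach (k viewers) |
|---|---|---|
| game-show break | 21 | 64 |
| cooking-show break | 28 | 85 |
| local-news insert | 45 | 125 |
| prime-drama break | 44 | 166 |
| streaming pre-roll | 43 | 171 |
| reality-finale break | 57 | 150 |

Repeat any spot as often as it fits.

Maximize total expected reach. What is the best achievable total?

By expected reach per s: streaming pre-roll 3.98, prime-drama break 3.77, game-show break 3.05 lead.
Filling by ratio: game-show break + streaming pre-roll for 235, with 12 s left unused.
Replace game-show break with cooking-show break: the trade gains 21 net, giving 256 at 71 s.
Every other selection either busts 76 s or fails to beat 256.

256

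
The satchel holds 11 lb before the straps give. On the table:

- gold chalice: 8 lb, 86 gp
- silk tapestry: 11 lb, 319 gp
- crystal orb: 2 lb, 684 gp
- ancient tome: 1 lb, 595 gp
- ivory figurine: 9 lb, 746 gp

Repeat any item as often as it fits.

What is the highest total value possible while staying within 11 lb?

6545

Taking 11×ancient tome: 11 lb used, 6545 in value.
That's the maximum — no swap from here does better than 6545.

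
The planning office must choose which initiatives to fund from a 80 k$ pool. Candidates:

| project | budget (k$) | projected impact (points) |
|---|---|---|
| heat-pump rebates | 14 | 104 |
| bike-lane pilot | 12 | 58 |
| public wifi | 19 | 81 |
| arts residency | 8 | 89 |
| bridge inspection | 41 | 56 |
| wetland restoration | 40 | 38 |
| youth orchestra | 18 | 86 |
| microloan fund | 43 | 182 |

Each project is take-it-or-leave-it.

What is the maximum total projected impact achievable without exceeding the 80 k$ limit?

Taking the top-ratio projects first gives heat-pump rebates + bike-lane pilot + public wifi + arts residency + youth orchestra for 418 (71 k$).
Dropping public wifi and youth orchestra frees 37 k$; slotting in microloan fund (43 k$) lifts the total to 433 at 77 k$.
The closest alternative, heat-pump rebates + bike-lane pilot + public wifi + arts residency + youth orchestra, reaches only 418.

433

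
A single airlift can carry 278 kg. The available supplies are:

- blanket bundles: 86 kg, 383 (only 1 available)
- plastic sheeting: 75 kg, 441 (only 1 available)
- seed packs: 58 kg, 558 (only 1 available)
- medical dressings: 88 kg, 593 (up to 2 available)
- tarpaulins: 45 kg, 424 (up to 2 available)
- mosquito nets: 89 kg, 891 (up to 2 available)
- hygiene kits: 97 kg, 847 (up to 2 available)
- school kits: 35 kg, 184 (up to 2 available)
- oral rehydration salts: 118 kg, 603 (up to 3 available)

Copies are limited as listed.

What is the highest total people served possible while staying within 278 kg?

2630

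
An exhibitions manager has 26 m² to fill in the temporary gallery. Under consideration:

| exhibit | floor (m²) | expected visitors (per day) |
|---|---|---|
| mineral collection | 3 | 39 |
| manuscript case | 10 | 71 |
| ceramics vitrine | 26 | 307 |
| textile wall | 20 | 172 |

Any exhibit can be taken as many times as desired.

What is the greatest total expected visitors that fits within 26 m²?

8×mineral collection uses 24 of the 26 m² and totals 312.

312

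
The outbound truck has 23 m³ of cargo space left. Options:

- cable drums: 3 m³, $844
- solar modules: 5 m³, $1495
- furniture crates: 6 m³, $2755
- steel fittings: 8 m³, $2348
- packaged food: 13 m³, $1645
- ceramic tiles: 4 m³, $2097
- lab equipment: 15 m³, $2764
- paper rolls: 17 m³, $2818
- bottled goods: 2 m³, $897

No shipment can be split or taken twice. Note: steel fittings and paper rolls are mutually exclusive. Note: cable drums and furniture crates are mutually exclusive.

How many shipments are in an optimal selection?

4

The maximum revenue within 23 m³ is 8695.
For example solar modules + furniture crates + steel fittings + ceramic tiles achieves it, using 23 m³.
Any selection reaching 8695 contains exactly 4 shipments.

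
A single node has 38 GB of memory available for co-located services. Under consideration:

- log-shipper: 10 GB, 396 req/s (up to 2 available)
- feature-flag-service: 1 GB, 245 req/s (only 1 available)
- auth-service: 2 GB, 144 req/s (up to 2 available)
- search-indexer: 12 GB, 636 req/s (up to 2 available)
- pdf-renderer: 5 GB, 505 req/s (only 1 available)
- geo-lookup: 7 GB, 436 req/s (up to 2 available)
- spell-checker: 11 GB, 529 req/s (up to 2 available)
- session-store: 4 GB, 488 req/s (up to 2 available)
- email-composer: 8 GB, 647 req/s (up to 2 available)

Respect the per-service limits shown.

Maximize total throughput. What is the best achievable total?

3456

Filling by ratio: feature-flag-service + 2×auth-service + pdf-renderer + 2×session-store + 2×email-composer for 3308, with 4 GB left unused.
The 4 GB tied up in 2×auth-service is better spent on geo-lookup — total rises to 3456 (37 GB).
No other feasible combination exceeds 3456.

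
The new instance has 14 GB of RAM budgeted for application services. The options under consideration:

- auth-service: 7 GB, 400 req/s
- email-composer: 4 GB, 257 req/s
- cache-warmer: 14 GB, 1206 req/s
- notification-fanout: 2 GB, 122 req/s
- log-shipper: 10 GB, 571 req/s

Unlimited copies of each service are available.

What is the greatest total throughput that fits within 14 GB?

1206

By throughput per GB: cache-warmer 86.14, email-composer 64.25, notification-fanout 61.00 lead.
Cache-warmer uses 14 of the 14 GB and totals 1206.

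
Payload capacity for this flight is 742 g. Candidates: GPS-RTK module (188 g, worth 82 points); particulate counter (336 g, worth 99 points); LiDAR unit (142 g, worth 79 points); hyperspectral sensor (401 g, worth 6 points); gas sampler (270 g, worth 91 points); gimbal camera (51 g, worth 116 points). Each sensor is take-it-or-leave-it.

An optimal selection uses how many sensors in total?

Optimal total is 376.
GPS-RTK module + particulate counter + LiDAR unit + gimbal camera hits 376 at 717 g.
All optima have 4 sensors.

4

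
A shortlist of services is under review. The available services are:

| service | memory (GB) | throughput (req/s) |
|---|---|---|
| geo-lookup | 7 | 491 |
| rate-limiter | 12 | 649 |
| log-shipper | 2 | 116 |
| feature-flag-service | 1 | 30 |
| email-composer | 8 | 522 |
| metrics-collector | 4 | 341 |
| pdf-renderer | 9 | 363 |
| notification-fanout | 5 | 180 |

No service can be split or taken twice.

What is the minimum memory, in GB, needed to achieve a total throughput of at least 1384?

20

Need the lightest bundle worth ≥ 1384.
geo-lookup + feature-flag-service + email-composer + metrics-collector: 1384 throughput at 20 GB.
No combination under 20 GB hits 1384.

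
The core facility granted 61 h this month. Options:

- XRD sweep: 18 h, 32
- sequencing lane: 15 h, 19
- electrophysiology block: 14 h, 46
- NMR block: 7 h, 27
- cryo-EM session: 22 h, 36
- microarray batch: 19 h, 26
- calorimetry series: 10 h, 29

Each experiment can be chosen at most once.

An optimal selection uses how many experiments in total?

Optimal total is 141.
XRD sweep + electrophysiology block + NMR block + cryo-EM session hits 141 at 61 h.
Any selection reaching 141 contains exactly 4 experiments.

4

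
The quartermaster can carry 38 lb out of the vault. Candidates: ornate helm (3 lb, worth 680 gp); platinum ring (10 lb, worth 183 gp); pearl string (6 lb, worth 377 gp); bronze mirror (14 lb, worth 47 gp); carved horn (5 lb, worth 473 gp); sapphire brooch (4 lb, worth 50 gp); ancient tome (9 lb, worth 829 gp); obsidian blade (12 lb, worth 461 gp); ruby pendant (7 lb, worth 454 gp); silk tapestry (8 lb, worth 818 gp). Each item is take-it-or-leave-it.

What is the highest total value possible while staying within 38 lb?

3631

The ratio ordering already packs tightly: ornate helm + pearl string + carved horn + ancient tome + ruby pendant + silk tapestry, 38 lb, 3631.
The closest alternative, ornate helm + carved horn + sapphire brooch + ancient tome + ruby pendant + silk tapestry, reaches only 3304.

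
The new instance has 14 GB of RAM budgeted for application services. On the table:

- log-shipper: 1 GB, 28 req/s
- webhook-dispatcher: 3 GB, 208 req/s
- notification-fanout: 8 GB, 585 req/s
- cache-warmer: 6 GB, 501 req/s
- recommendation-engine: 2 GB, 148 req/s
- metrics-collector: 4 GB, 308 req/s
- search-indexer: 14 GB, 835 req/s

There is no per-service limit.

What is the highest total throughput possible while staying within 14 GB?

1150

Density check — cache-warmer 83.50, metrics-collector 77.00, recommendation-engine 74.00, notification-fanout 73.12 are the best per GB.
The ratio ordering already packs tightly: 2×cache-warmer + recommendation-engine, 14 GB, 1150.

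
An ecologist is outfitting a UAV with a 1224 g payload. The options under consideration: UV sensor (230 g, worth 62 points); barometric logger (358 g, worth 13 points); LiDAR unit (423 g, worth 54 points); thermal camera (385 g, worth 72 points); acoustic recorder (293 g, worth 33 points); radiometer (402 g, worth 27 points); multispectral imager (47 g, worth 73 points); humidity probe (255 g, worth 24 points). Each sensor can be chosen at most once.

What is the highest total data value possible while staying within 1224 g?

By data value per g: multispectral imager 1.55, UV sensor 0.27, thermal camera 0.19 lead.
Filling by ratio: UV sensor + LiDAR unit + thermal camera + multispectral imager for 261, with 139 g left unused.
Replace LiDAR unit with acoustic recorder + humidity probe: the trade gains 3 net, giving 264 at 1210 g.

264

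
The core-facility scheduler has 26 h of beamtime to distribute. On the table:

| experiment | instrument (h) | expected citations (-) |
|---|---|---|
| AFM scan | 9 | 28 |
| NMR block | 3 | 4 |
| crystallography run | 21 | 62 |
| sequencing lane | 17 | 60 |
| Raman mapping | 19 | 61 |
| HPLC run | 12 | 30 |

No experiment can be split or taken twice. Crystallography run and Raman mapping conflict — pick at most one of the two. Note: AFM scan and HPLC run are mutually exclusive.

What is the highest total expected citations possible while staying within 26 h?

The ratio ordering already packs tightly: AFM scan + sequencing lane, 26 h, 88.
Runner-up NMR block + crystallography run tops out at 66.

88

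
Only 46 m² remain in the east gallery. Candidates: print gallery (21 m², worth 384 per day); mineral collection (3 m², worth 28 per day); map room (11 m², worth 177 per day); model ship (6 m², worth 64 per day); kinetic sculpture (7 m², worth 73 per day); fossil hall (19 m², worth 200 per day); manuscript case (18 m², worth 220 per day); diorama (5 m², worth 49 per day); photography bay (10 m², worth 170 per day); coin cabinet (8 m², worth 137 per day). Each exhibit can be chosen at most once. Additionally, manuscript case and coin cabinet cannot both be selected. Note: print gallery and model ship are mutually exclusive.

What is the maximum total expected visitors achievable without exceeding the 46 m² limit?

By expected visitors per m²: print gallery 18.29, coin cabinet 17.12, photography bay 17.00 lead.
Print gallery + kinetic sculpture + photography bay + coin cabinet uses 46 of the 46 m² and totals 764.
Runner-up print gallery + mineral collection + map room + photography bay tops out at 759.

764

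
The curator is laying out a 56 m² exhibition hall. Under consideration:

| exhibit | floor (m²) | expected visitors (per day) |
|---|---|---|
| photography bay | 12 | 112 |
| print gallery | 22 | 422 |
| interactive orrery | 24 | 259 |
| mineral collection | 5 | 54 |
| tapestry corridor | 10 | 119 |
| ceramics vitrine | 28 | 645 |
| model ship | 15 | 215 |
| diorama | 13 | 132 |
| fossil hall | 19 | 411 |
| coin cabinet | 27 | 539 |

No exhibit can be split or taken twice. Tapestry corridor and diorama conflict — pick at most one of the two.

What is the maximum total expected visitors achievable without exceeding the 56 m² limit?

A density-first pass picks mineral collection + ceramics vitrine + fossil hall — 1110 at 52 m².
Dropping mineral collection and fossil hall frees 24 m²; slotting in coin cabinet (27 m²) lifts the total to 1184 at 55 m².

1184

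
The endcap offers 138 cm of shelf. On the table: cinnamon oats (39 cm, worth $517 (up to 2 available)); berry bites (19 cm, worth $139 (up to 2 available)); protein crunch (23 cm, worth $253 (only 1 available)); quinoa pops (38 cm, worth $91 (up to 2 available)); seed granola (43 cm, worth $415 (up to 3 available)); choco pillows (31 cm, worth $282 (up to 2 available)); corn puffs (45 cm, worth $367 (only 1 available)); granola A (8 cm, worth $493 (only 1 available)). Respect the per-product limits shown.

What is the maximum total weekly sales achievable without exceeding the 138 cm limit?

1948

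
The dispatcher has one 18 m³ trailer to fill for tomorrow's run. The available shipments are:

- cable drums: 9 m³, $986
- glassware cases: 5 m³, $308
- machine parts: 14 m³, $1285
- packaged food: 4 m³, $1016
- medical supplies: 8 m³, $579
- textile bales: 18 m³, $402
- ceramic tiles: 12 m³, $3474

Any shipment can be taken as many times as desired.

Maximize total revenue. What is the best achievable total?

4490

Ranking by ratio (revenue/m³): ceramic tiles 289.50, packaged food 254.00, cable drums 109.56.
Best packing: packaged food + ceramic tiles — 16 m³, 4490 total.
Every other selection either busts 18 m³ or fails to beat 4490.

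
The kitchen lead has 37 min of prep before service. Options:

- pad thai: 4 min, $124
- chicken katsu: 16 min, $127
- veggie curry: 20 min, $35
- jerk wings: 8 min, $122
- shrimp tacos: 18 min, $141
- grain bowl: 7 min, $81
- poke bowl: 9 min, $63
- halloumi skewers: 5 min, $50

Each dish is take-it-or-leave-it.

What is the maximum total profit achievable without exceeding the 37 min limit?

The ratio heuristic lands on pad thai + jerk wings + grain bowl + poke bowl + halloumi skewers (440) but leaves 4 min idle.
Dropping poke bowl and halloumi skewers frees 14 min; slotting in shrimp tacos (18 min) lifts the total to 468 at 37 min.

468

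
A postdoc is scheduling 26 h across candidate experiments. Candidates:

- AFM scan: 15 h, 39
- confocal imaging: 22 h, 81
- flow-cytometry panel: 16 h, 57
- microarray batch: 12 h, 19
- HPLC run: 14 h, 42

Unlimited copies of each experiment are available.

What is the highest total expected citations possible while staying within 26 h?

81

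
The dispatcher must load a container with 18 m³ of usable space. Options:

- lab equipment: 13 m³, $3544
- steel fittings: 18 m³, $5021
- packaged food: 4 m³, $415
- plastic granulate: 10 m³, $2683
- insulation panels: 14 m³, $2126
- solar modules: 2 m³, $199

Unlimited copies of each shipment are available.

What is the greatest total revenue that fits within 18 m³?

Steel fittings uses 18 of the 18 m³ and totals 5021.

5021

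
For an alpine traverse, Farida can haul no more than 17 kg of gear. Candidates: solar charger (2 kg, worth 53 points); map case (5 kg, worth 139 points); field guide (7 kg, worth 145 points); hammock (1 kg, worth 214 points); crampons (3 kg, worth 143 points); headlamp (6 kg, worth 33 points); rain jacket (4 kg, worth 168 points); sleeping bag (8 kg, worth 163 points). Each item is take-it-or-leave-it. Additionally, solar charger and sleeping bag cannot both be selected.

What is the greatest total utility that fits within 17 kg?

723

By utility per kg: hammock 214.00, crampons 47.67, rain jacket 42.00, map case 27.80 lead.
Filling by ratio: solar charger + map case + hammock + crampons + rain jacket for 717, with 2 kg left unused.
Dropping map case frees 5 kg; slotting in field guide (7 kg) lifts the total to 723 at 17 kg.
Next best is solar charger + map case + hammock + crampons + rain jacket at 717 (15 kg) — short by 6.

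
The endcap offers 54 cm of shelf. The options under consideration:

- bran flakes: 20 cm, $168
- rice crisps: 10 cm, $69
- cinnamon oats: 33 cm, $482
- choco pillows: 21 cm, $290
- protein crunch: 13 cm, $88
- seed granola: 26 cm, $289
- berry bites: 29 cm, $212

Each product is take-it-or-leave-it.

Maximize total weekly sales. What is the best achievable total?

772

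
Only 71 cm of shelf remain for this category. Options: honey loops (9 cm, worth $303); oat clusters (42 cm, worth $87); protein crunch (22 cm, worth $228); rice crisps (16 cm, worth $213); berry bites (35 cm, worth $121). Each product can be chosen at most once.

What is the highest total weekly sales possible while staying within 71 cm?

744

The ratio ordering already packs tightly: honey loops + protein crunch + rice crisps, 47 cm, 744.
Next best is honey loops + protein crunch + berry bites at 652 (66 cm) — short by 92.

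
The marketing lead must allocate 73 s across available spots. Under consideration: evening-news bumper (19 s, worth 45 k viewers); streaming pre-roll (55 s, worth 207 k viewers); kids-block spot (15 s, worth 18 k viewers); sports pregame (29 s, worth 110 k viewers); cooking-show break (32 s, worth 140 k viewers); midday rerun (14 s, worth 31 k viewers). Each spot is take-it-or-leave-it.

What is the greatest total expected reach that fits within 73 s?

250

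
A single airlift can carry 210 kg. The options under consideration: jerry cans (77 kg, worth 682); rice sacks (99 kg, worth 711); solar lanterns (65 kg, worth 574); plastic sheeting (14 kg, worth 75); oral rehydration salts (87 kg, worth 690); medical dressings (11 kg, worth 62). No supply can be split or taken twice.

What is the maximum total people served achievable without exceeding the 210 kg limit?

1530

Ranking by ratio (people served/kg): jerry cans 8.86, solar lanterns 8.83, oral rehydration salts 7.93, rice sacks 7.18.
Filling by ratio: jerry cans + solar lanterns + plastic sheeting + medical dressings for 1393, with 43 kg left unused.
The 65 kg tied up in solar lanterns is better spent on rice sacks — total rises to 1530 (201 kg).
Every other selection either busts 210 kg or fails to beat 1530.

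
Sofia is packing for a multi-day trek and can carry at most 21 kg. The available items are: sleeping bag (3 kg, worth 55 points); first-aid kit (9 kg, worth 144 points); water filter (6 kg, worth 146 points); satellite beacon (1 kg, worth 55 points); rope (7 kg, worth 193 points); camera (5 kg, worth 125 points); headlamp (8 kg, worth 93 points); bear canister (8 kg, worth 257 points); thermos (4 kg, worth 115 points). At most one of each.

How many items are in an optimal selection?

4

Best achievable utility is 630.
satellite beacon + rope + camera + bear canister hits 630 at 21 kg.
Any selection reaching 630 contains exactly 4 items.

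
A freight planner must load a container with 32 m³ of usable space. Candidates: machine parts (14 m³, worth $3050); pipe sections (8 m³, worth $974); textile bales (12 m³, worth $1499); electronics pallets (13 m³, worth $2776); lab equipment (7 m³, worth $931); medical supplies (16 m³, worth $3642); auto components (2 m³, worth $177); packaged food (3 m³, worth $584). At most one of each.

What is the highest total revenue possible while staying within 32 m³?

7002

Taking the top-ratio shipments first gives machine parts + medical supplies + auto components for 6869 (32 m³).
The 16 m³ tied up in machine parts and auto components is better spent on electronics pallets + packaged food — total rises to 7002 (32 m³).
Runner-up machine parts + medical supplies + auto components tops out at 6869.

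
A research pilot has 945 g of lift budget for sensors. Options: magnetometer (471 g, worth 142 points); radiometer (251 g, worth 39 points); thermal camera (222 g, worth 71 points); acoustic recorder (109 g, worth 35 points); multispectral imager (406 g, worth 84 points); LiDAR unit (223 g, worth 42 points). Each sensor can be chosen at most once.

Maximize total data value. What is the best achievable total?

255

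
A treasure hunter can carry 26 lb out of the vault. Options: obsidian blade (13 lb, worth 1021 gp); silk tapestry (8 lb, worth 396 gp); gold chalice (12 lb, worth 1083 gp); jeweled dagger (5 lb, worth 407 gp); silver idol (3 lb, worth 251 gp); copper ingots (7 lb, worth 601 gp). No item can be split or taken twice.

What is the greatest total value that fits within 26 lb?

Density check — gold chalice 90.25, copper ingots 85.86, silver idol 83.67 are the best per lb.
The ratio heuristic lands on gold chalice + silver idol + copper ingots (1935) but leaves 4 lb idle.
The 10 lb tied up in silver idol and copper ingots is better spent on obsidian blade — total rises to 2104 (25 lb).
Runner-up gold chalice + jeweled dagger + copper ingots tops out at 2091.

2104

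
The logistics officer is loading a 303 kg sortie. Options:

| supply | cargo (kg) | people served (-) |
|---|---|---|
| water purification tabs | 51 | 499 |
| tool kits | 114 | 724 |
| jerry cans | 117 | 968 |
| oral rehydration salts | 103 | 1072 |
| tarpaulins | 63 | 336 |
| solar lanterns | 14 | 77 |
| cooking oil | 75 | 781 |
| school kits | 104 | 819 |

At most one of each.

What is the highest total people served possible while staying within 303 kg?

By people served per kg: cooking oil 10.41, oral rehydration salts 10.41, water purification tabs 9.78 lead.
Taking the top-ratio supplies first gives water purification tabs + oral rehydration salts + solar lanterns + cooking oil for 2429 (243 kg).
Dropping water purification tabs and solar lanterns frees 65 kg; slotting in jerry cans (117 kg) lifts the total to 2821 at 295 kg.
That's the maximum — no swap from here does better than 2821.

2821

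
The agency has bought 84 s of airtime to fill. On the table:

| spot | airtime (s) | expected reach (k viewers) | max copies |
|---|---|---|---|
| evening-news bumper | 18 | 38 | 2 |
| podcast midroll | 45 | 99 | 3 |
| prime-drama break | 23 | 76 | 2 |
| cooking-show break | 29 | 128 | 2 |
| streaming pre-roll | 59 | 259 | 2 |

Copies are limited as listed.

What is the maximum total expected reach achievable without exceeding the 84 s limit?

335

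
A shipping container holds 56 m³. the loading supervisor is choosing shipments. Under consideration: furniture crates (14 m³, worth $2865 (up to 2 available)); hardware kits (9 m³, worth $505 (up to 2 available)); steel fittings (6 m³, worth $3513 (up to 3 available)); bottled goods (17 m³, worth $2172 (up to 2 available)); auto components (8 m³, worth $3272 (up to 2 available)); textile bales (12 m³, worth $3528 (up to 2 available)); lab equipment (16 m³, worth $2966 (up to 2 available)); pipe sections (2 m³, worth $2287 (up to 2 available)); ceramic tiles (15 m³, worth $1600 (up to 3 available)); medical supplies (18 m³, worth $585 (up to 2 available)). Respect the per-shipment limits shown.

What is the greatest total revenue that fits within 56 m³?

25441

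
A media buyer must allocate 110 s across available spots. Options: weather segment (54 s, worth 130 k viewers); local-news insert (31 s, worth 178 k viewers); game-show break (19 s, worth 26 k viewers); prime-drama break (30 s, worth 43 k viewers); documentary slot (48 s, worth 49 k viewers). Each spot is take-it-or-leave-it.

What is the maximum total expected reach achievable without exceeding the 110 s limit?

334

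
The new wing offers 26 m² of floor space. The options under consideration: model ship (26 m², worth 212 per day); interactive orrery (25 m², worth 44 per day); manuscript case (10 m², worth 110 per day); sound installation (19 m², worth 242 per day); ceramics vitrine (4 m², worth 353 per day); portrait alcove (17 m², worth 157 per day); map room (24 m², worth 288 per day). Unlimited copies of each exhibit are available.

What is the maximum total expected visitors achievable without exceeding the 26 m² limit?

Density check — ceramics vitrine 88.25, sound installation 12.74, map room 12.00, manuscript case 11.00 are the best per m².
Best packing: 6×ceramics vitrine — 24 m², 2118 total.

2118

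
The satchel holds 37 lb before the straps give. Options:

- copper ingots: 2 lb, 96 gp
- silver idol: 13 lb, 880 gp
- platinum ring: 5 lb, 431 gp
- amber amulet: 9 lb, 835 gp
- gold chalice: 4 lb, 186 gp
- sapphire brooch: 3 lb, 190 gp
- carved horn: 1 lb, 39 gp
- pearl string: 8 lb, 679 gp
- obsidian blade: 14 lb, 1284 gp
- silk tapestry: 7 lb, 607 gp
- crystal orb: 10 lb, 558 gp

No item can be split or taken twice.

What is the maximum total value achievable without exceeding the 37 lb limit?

3268

By value per lb: amber amulet 92.78, obsidian blade 91.71, silk tapestry 86.71 lead.
Taking the top-ratio items first gives copper ingots + platinum ring + amber amulet + obsidian blade + silk tapestry for 3253 (37 lb).
Replace copper ingots and silk tapestry with carved horn + pearl string: the trade gains 15 net, giving 3268 at 37 lb.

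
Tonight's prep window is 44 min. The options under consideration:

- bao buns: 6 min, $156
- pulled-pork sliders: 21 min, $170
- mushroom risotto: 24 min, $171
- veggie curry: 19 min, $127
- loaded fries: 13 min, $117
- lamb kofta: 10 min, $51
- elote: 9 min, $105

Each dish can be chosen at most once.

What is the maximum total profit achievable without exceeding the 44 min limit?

444

Density check — bao buns 26.00, elote 11.67, loaded fries 9.00 are the best per min.
The ratio heuristic lands on bao buns + loaded fries + lamb kofta + elote (429) but leaves 6 min idle.
Dropping lamb kofta and elote frees 19 min; slotting in mushroom risotto (24 min) lifts the total to 444 at 43 min.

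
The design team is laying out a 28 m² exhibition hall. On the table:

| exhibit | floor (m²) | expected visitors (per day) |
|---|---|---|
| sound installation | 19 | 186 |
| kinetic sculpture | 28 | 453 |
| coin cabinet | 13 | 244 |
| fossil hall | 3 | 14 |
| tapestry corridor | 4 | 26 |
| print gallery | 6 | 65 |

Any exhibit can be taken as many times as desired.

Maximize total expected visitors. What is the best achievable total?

488

Ranking by ratio (expected visitors/m²): coin cabinet 18.77, kinetic sculpture 16.18, print gallery 10.83.
The ratio ordering already packs tightly: 2×coin cabinet, 26 m², 488.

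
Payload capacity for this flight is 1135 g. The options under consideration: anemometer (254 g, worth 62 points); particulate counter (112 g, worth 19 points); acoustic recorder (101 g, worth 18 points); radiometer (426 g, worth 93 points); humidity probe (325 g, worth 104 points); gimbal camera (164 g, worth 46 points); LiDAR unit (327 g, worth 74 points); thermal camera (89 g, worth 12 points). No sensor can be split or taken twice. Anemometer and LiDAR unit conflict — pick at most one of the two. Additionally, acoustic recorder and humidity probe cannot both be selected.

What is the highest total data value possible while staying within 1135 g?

Taking anemometer + particulate counter + radiometer + humidity probe: 1117 g used, 278 in data value.
No other feasible combination exceeds 278.

278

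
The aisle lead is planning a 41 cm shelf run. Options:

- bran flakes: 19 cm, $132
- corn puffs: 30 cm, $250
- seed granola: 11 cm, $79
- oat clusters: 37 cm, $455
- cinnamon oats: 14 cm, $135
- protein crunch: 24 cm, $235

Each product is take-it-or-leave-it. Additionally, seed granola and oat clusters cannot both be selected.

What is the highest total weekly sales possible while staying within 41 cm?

455

Taking oat clusters: 37 cm used, 455 in weekly sales.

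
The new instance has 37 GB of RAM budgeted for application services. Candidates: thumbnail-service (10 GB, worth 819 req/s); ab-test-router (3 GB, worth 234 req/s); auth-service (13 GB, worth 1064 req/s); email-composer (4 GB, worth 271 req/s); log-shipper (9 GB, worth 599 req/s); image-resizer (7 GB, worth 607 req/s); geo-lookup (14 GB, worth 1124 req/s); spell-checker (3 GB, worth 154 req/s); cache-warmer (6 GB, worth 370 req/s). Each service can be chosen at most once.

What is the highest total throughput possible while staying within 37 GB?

3029

A density-first pass picks thumbnail-service + ab-test-router + auth-service + email-composer + image-resizer — 2995 at 37 GB.
The 14 GB tied up in thumbnail-service and email-composer is better spent on geo-lookup — total rises to 3029 (37 GB).
An exhaustive check of the 512 subsets confirms 3029.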